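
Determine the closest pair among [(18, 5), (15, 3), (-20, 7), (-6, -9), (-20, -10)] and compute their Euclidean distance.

Computing all pairwise distances among 5 points:

d((18, 5), (15, 3)) = 3.6056 <-- minimum
d((18, 5), (-20, 7)) = 38.0526
d((18, 5), (-6, -9)) = 27.7849
d((18, 5), (-20, -10)) = 40.8534
d((15, 3), (-20, 7)) = 35.2278
d((15, 3), (-6, -9)) = 24.1868
d((15, 3), (-20, -10)) = 37.3363
d((-20, 7), (-6, -9)) = 21.2603
d((-20, 7), (-20, -10)) = 17.0
d((-6, -9), (-20, -10)) = 14.0357

Closest pair: (18, 5) and (15, 3) with distance 3.6056

The closest pair is (18, 5) and (15, 3) with Euclidean distance 3.6056. For 5 points, brute-force pairwise comparison is shown above. For large n, the divide-and-conquer algorithm (sort by x, recurse on halves, check the dividing strip) achieves O(n log n).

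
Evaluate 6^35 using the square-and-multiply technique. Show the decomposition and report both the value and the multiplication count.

Computing 6^35 by squaring (build up from 6^1; each line after the first costs one multiplication):

6^1 = 6
6^2 = (6^1)^2 = 6^2 = 36
6^4 = (6^2)^2 = 36^2 = 1296
6^8 = (6^4)^2 = 1296^2 = 1679616
6^16 = (6^8)^2 = 1679616^2 = 2821109907456
6^17 = 6 * 6^16 = 6 * 2821109907456 = 16926659444736
6^34 = (6^17)^2 = 16926659444736^2 = 286511799958070431838109696
6^35 = 6 * 6^34 = 6 * 286511799958070431838109696 = 1719070799748422591028658176

Result: 1719070799748422591028658176
Multiplications needed: 7 (7 lines after 6^1)

6^35 = 1719070799748422591028658176. Using exponentiation by squaring, this requires 7 multiplications. The key idea: if the exponent is even, square the half-power; if odd, multiply by the base once.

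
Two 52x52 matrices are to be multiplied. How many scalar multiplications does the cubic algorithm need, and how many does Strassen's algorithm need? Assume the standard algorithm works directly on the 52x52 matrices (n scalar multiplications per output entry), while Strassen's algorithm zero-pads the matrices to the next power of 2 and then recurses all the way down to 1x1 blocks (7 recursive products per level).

Matrix multiplication for 52x52 matrices:

Strassen's algorithm requires power-of-2 dimensions. Pad 52x52 to 64x64 (next power of 2).

Standard algorithm: 52^3 = 140608 multiplications
Strassen's algorithm: 7^(log2(64)) = 7^6 = 117649 multiplications
Savings: 140608 - 117649 = 22959 multiplications

Standard: 140608 multiplications (52^3). Strassen: 117649 multiplications (7^6, after padding to 64x64). Strassen reduces 8 recursive multiplications to 7 at each level.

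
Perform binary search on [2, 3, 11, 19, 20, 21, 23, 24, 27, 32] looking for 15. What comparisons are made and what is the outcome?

Binary search for 15 in [2, 3, 11, 19, 20, 21, 23, 24, 27, 32]:

lo=0, hi=9, mid=4, arr[mid]=20 -> 20 > 15, search left half
lo=0, hi=3, mid=1, arr[mid]=3 -> 3 < 15, search right half
lo=2, hi=3, mid=2, arr[mid]=11 -> 11 < 15, search right half
lo=3, hi=3, mid=3, arr[mid]=19 -> 19 > 15, search left half
lo=3 > hi=2, target 15 not found

Binary search determines that 15 is not in the array after 4 comparisons. The search space was exhausted without finding the target.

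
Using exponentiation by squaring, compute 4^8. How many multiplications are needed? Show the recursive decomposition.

Computing 4^8 by squaring (build up from 4^1; each line after the first costs one multiplication):

4^1 = 4
4^2 = (4^1)^2 = 4^2 = 16
4^4 = (4^2)^2 = 16^2 = 256
4^8 = (4^4)^2 = 256^2 = 65536

Result: 65536
Multiplications needed: 3 (3 lines after 4^1)

4^8 = 65536. Using exponentiation by squaring, this requires 3 multiplications. The key idea: if the exponent is even, square the half-power; if odd, multiply by the base once.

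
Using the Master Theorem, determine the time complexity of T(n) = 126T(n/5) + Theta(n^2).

Master Theorem for T(n) = 126T(n/5) + O(n^2):

a = 126, b = 5, c = 2
log_b(a) = log_5(126) = 3.0050

Case 1: c = 2 < log_5(126) = 3.0050
T(n) = O(n^(log_5 126))

For T(n) = 126T(n/5) + O(n^2): log_5(126) = 3.0050. This is Case 1 of the Master Theorem (c < log_b(a), work dominated by leaves), giving O(n^(log_5 126)).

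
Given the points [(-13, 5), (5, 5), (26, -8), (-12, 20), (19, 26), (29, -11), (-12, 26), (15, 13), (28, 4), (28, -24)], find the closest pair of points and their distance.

Computing all pairwise distances among 10 points:

d((-13, 5), (5, 5)) = 18.0
d((-13, 5), (26, -8)) = 41.1096
d((-13, 5), (-12, 20)) = 15.0333
d((-13, 5), (19, 26)) = 38.2753
d((-13, 5), (29, -11)) = 44.9444
d((-13, 5), (-12, 26)) = 21.0238
d((-13, 5), (15, 13)) = 29.1204
d((-13, 5), (28, 4)) = 41.0122
d((-13, 5), (28, -24)) = 50.2195
d((5, 5), (26, -8)) = 24.6982
d((5, 5), (-12, 20)) = 22.6716
d((5, 5), (19, 26)) = 25.2389
d((5, 5), (29, -11)) = 28.8444
d((5, 5), (-12, 26)) = 27.0185
d((5, 5), (15, 13)) = 12.8062
d((5, 5), (28, 4)) = 23.0217
d((5, 5), (28, -24)) = 37.0135
d((26, -8), (-12, 20)) = 47.2017
d((26, -8), (19, 26)) = 34.7131
d((26, -8), (29, -11)) = 4.2426 <-- minimum
d((26, -8), (-12, 26)) = 50.9902
d((26, -8), (15, 13)) = 23.7065
d((26, -8), (28, 4)) = 12.1655
d((26, -8), (28, -24)) = 16.1245
d((-12, 20), (19, 26)) = 31.5753
d((-12, 20), (29, -11)) = 51.4004
d((-12, 20), (-12, 26)) = 6.0
d((-12, 20), (15, 13)) = 27.8927
d((-12, 20), (28, 4)) = 43.0813
d((-12, 20), (28, -24)) = 59.4643
d((19, 26), (29, -11)) = 38.3275
d((19, 26), (-12, 26)) = 31.0
d((19, 26), (15, 13)) = 13.6015
d((19, 26), (28, 4)) = 23.7697
d((19, 26), (28, -24)) = 50.8035
d((29, -11), (-12, 26)) = 55.2268
d((29, -11), (15, 13)) = 27.7849
d((29, -11), (28, 4)) = 15.0333
d((29, -11), (28, -24)) = 13.0384
d((-12, 26), (15, 13)) = 29.9666
d((-12, 26), (28, 4)) = 45.6508
d((-12, 26), (28, -24)) = 64.0312
d((15, 13), (28, 4)) = 15.8114
d((15, 13), (28, -24)) = 39.2173
d((28, 4), (28, -24)) = 28.0

Closest pair: (26, -8) and (29, -11) with distance 4.2426

The closest pair is (26, -8) and (29, -11) with Euclidean distance 4.2426. For 10 points, brute-force pairwise comparison is shown above. For large n, the divide-and-conquer algorithm (sort by x, recurse on halves, check the dividing strip) achieves O(n log n).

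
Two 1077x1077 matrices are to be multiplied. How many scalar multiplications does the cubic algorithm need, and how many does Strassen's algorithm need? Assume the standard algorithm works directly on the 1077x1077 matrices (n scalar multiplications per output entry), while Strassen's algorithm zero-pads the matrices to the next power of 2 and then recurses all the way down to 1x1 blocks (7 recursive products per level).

Matrix multiplication for 1077x1077 matrices:

Strassen's algorithm requires power-of-2 dimensions. Pad 1077x1077 to 2048x2048 (next power of 2).

Standard algorithm: 1077^3 = 1249243533 multiplications
Strassen's algorithm: 7^(log2(2048)) = 7^11 = 1977326743 multiplications
Difference: 1249243533 - 1977326743 = -728083210 (Strassen uses MORE here due to padding overhead — for small or just-over-power-of-2 n, padding can outweigh the per-level savings)

Standard: 1249243533 multiplications (1077^3). Strassen: 1977326743 multiplications (7^11, after padding to 2048x2048). Strassen reduces 8 recursive multiplications to 7 at each level.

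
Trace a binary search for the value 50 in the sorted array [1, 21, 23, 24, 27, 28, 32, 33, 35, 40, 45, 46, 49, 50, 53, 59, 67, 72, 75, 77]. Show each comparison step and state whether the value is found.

Binary search for 50 in [1, 21, 23, 24, 27, 28, 32, 33, 35, 40, 45, 46, 49, 50, 53, 59, 67, 72, 75, 77]:

lo=0, hi=19, mid=9, arr[mid]=40 -> 40 < 50, search right half
lo=10, hi=19, mid=14, arr[mid]=53 -> 53 > 50, search left half
lo=10, hi=13, mid=11, arr[mid]=46 -> 46 < 50, search right half
lo=12, hi=13, mid=12, arr[mid]=49 -> 49 < 50, search right half
lo=13, hi=13, mid=13, arr[mid]=50 -> Found target at index 13!

Binary search finds 50 at index 13 after 5 comparisons. The search repeatedly halves the search space by comparing with the middle element.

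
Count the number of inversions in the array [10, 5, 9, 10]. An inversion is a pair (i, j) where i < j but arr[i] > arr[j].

Finding inversions in [10, 5, 9, 10]:

(0, 1): arr[0]=10 > arr[1]=5
(0, 2): arr[0]=10 > arr[2]=9

Total inversions: 2

The array has 2 inversion(s): (0,1), (0,2). Each pair (i,j) satisfies i < j and arr[i] > arr[j].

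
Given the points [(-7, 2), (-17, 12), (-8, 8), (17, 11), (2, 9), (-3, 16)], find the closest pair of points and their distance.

Computing all pairwise distances among 6 points:

d((-7, 2), (-17, 12)) = 14.1421
d((-7, 2), (-8, 8)) = 6.0828 <-- minimum
d((-7, 2), (17, 11)) = 25.632
d((-7, 2), (2, 9)) = 11.4018
d((-7, 2), (-3, 16)) = 14.5602
d((-17, 12), (-8, 8)) = 9.8489
d((-17, 12), (17, 11)) = 34.0147
d((-17, 12), (2, 9)) = 19.2354
d((-17, 12), (-3, 16)) = 14.5602
d((-8, 8), (17, 11)) = 25.1794
d((-8, 8), (2, 9)) = 10.0499
d((-8, 8), (-3, 16)) = 9.434
d((17, 11), (2, 9)) = 15.1327
d((17, 11), (-3, 16)) = 20.6155
d((2, 9), (-3, 16)) = 8.6023

Closest pair: (-7, 2) and (-8, 8) with distance 6.0828

The closest pair is (-7, 2) and (-8, 8) with Euclidean distance 6.0828. For 6 points, brute-force pairwise comparison is shown above. For large n, the divide-and-conquer algorithm (sort by x, recurse on halves, check the dividing strip) achieves O(n log n).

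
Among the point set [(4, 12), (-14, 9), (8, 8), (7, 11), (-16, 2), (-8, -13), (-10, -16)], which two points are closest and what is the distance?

Computing all pairwise distances among 7 points:

d((4, 12), (-14, 9)) = 18.2483
d((4, 12), (8, 8)) = 5.6569
d((4, 12), (7, 11)) = 3.1623 <-- minimum
d((4, 12), (-16, 2)) = 22.3607
d((4, 12), (-8, -13)) = 27.7308
d((4, 12), (-10, -16)) = 31.305
d((-14, 9), (8, 8)) = 22.0227
d((-14, 9), (7, 11)) = 21.095
d((-14, 9), (-16, 2)) = 7.2801
d((-14, 9), (-8, -13)) = 22.8035
d((-14, 9), (-10, -16)) = 25.318
d((8, 8), (7, 11)) = 3.1623 <-- minimum
d((8, 8), (-16, 2)) = 24.7386
d((8, 8), (-8, -13)) = 26.4008
d((8, 8), (-10, -16)) = 30.0
d((7, 11), (-16, 2)) = 24.6982
d((7, 11), (-8, -13)) = 28.3019
d((7, 11), (-10, -16)) = 31.9061
d((-16, 2), (-8, -13)) = 17.0
d((-16, 2), (-10, -16)) = 18.9737
d((-8, -13), (-10, -16)) = 3.6056

Minimum distance: 3.1623 (tie among 2 pairs: (4, 12) and (7, 11); (8, 8) and (7, 11))

The minimum Euclidean distance is 3.1623. There is a tie: 2 pairs achieve this minimum — (4, 12) and (7, 11); (8, 8) and (7, 11). Any of these is a valid closest pair. For 7 points, brute-force pairwise comparison is shown above. For large n, the divide-and-conquer algorithm (sort by x, recurse on halves, check the dividing strip) achieves O(n log n).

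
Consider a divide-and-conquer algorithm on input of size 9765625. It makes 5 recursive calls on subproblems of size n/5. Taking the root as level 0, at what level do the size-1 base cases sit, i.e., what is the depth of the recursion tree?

For divide and conquer with division factor 5:

Problem sizes at each level:
Level 0: 9765625
Level 1: 1953125
Level 2: 390625
Level 3: 78125
Level 4: 15625
Level 5: 3125
Level 6: 625
Level 7: 125
Level 8: 25
Level 9: 5
Level 10: 1

The root is level 0 and the size-1 base case is level 10 (the tree spans levels 0 through 10, i.e. 11 levels counting the root), so the depth is the number of divisions: log_5(9765625) = 10

The recursion tree depth is log_5(9765625) = 10. At each level, the problem size is divided by 5, so it takes 10 divisions to reduce to a base case of size 1. The algorithm makes 5 recursive calls at each level.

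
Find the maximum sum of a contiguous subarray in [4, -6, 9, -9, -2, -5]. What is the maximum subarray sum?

Using Kadane's algorithm on [4, -6, 9, -9, -2, -5]:

Scanning through the array:
Position 1 (value -6): max_ending_here = -2, max_so_far = 4
Position 2 (value 9): max_ending_here = 9, max_so_far = 9
Position 3 (value -9): max_ending_here = 0, max_so_far = 9
Position 4 (value -2): max_ending_here = -2, max_so_far = 9
Position 5 (value -5): max_ending_here = -5, max_so_far = 9

Maximum subarray: [9]
Maximum sum: 9

The maximum subarray is [9] with sum 9. This subarray runs from index 2 to index 2.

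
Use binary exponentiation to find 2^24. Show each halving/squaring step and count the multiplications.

Computing 2^24 by squaring (build up from 2^1; each line after the first costs one multiplication):

2^1 = 2
2^2 = (2^1)^2 = 2^2 = 4
2^3 = 2 * 2^2 = 2 * 4 = 8
2^6 = (2^3)^2 = 8^2 = 64
2^12 = (2^6)^2 = 64^2 = 4096
2^24 = (2^12)^2 = 4096^2 = 16777216

Result: 16777216
Multiplications needed: 5 (5 lines after 2^1)

2^24 = 16777216. Using exponentiation by squaring, this requires 5 multiplications. The key idea: if the exponent is even, square the half-power; if odd, multiply by the base once.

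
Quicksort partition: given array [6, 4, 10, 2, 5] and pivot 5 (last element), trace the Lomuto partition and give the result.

Lomuto partition with pivot = 5:

Initial array: [6, 4, 10, 2, 5]

arr[0]=6 > 5: no swap
arr[1]=4 <= 5: swap with position 0, array becomes [4, 6, 10, 2, 5]
arr[2]=10 > 5: no swap
arr[3]=2 <= 5: swap with position 1, array becomes [4, 2, 10, 6, 5]

Place pivot at position 2: [4, 2, 5, 6, 10]
Pivot position: 2

After partitioning with pivot 5, the array becomes [4, 2, 5, 6, 10]. The pivot is placed at index 2. All elements to the left of the pivot are <= 5, and all elements to the right are > 5.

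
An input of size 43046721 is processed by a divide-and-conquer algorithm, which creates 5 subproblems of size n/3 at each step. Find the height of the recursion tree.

For divide and conquer with division factor 3:

Problem sizes at each level:
Level 0: 43046721
Level 1: 14348907
Level 2: 4782969
Level 3: 1594323
Level 4: 531441
Level 5: 177147
Level 6: 59049
Level 7: 19683
Level 8: 6561
Level 9: 2187
Level 10: 729
Level 11: 243
Level 12: 81
Level 13: 27
Level 14: 9
Level 15: 3
Level 16: 1

The root is level 0 and the size-1 base case is level 16 (the tree spans levels 0 through 16, i.e. 17 levels counting the root), so the depth is the number of divisions: log_3(43046721) = 16

The recursion tree depth is log_3(43046721) = 16. At each level, the problem size is divided by 3, so it takes 16 divisions to reduce to a base case of size 1. The algorithm makes 5 recursive calls at each level.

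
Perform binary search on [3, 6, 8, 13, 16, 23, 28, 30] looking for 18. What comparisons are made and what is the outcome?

Binary search for 18 in [3, 6, 8, 13, 16, 23, 28, 30]:

lo=0, hi=7, mid=3, arr[mid]=13 -> 13 < 18, search right half
lo=4, hi=7, mid=5, arr[mid]=23 -> 23 > 18, search left half
lo=4, hi=4, mid=4, arr[mid]=16 -> 16 < 18, search right half
lo=5 > hi=4, target 18 not found

Binary search determines that 18 is not in the array after 3 comparisons. The search space was exhausted without finding the target.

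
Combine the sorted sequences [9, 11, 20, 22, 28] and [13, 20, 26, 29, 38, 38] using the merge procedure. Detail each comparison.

Merging process:

Compare 9 vs 13: take 9 from left. Merged: [9]
Compare 11 vs 13: take 11 from left. Merged: [9, 11]
Compare 20 vs 13: take 13 from right. Merged: [9, 11, 13]
Compare 20 vs 20: take 20 from left. Merged: [9, 11, 13, 20]
Compare 22 vs 20: take 20 from right. Merged: [9, 11, 13, 20, 20]
Compare 22 vs 26: take 22 from left. Merged: [9, 11, 13, 20, 20, 22]
Compare 28 vs 26: take 26 from right. Merged: [9, 11, 13, 20, 20, 22, 26]
Compare 28 vs 29: take 28 from left. Merged: [9, 11, 13, 20, 20, 22, 26, 28]
Append remaining from right: [29, 38, 38]. Merged: [9, 11, 13, 20, 20, 22, 26, 28, 29, 38, 38]

Final merged array: [9, 11, 13, 20, 20, 22, 26, 28, 29, 38, 38]
Total comparisons: 8

The merged array is [9, 11, 13, 20, 20, 22, 26, 28, 29, 38, 38], requiring 8 comparisons. The merge step runs in O(n) time where n is the total number of elements.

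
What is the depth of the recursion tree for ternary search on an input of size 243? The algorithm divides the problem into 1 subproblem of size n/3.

For divide and conquer with division factor 3:

Problem sizes at each level:
Level 0: 243
Level 1: 81
Level 2: 27
Level 3: 9
Level 4: 3
Level 5: 1

The root is level 0 and the size-1 base case is level 5 (the tree spans levels 0 through 5, i.e. 6 levels counting the root), so the depth is the number of divisions: log_3(243) = 5

The recursion tree depth is log_3(243) = 5. At each level, the problem size is divided by 3, so it takes 5 divisions to reduce to a base case of size 1. The algorithm makes 1 recursive call at each level.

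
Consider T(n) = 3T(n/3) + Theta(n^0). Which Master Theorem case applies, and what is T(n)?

Master Theorem for T(n) = 3T(n/3) + O(n^0):

a = 3, b = 3, c = 0
log_b(a) = log_3(3) = 1.0000

Case 1: c = 0 < log_3(3) = 1.0000
T(n) = O(n^(log_3 3)) = O(n)

For T(n) = 3T(n/3) + O(n^0): log_3(3) = 1.0000. This is Case 1 of the Master Theorem (c < log_b(a), work dominated by leaves), giving O(n).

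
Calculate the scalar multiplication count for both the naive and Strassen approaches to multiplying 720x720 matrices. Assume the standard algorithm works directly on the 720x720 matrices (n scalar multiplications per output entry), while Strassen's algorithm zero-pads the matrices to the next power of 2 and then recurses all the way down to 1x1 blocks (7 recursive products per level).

Matrix multiplication for 720x720 matrices:

Strassen's algorithm requires power-of-2 dimensions. Pad 720x720 to 1024x1024 (next power of 2).

Standard algorithm: 720^3 = 373248000 multiplications
Strassen's algorithm: 7^(log2(1024)) = 7^10 = 282475249 multiplications
Savings: 373248000 - 282475249 = 90772751 multiplications

Standard: 373248000 multiplications (720^3). Strassen: 282475249 multiplications (7^10, after padding to 1024x1024). Strassen reduces 8 recursive multiplications to 7 at each level.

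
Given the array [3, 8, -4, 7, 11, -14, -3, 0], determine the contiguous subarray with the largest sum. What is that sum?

Using Kadane's algorithm on [3, 8, -4, 7, 11, -14, -3, 0]:

Scanning through the array:
Position 1 (value 8): max_ending_here = 11, max_so_far = 11
Position 2 (value -4): max_ending_here = 7, max_so_far = 11
Position 3 (value 7): max_ending_here = 14, max_so_far = 14
Position 4 (value 11): max_ending_here = 25, max_so_far = 25
Position 5 (value -14): max_ending_here = 11, max_so_far = 25
Position 6 (value -3): max_ending_here = 8, max_so_far = 25
Position 7 (value 0): max_ending_here = 8, max_so_far = 25

Maximum subarray: [3, 8, -4, 7, 11]
Maximum sum: 25

The maximum subarray is [3, 8, -4, 7, 11] with sum 25. This subarray runs from index 0 to index 4.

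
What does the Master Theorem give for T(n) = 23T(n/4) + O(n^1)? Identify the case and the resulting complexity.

Master Theorem for T(n) = 23T(n/4) + O(n^1):

a = 23, b = 4, c = 1
log_b(a) = log_4(23) = 2.2618

Case 1: c = 1 < log_4(23) = 2.2618
T(n) = O(n^(log_4 23))

For T(n) = 23T(n/4) + O(n^1): log_4(23) = 2.2618. This is Case 1 of the Master Theorem (c < log_b(a), work dominated by leaves), giving O(n^(log_4 23)).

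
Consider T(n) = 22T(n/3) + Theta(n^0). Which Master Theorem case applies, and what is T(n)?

Master Theorem for T(n) = 22T(n/3) + O(n^0):

a = 22, b = 3, c = 0
log_b(a) = log_3(22) = 2.8136

Case 1: c = 0 < log_3(22) = 2.8136
T(n) = O(n^(log_3 22))

For T(n) = 22T(n/3) + O(n^0): log_3(22) = 2.8136. This is Case 1 of the Master Theorem (c < log_b(a), work dominated by leaves), giving O(n^(log_3 22)).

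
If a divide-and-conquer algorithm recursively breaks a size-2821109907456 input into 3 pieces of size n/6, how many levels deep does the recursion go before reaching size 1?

For divide and conquer with division factor 6:

Problem sizes at each level:
Level 0: 2821109907456
Level 1: 470184984576
Level 2: 78364164096
Level 3: 13060694016
Level 4: 2176782336
Level 5: 362797056
Level 6: 60466176
Level 7: 10077696
Level 8: 1679616
Level 9: 279936
Level 10: 46656
Level 11: 7776
Level 12: 1296
Level 13: 216
Level 14: 36
Level 15: 6
Level 16: 1

The root is level 0 and the size-1 base case is level 16 (the tree spans levels 0 through 16, i.e. 17 levels counting the root), so the depth is the number of divisions: log_6(2821109907456) = 16

The recursion tree depth is log_6(2821109907456) = 16. At each level, the problem size is divided by 6, so it takes 16 divisions to reduce to a base case of size 1. The algorithm makes 3 recursive calls at each level.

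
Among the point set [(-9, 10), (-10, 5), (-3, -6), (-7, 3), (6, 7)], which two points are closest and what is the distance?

Computing all pairwise distances among 5 points:

d((-9, 10), (-10, 5)) = 5.099
d((-9, 10), (-3, -6)) = 17.088
d((-9, 10), (-7, 3)) = 7.2801
d((-9, 10), (6, 7)) = 15.2971
d((-10, 5), (-3, -6)) = 13.0384
d((-10, 5), (-7, 3)) = 3.6056 <-- minimum
d((-10, 5), (6, 7)) = 16.1245
d((-3, -6), (-7, 3)) = 9.8489
d((-3, -6), (6, 7)) = 15.8114
d((-7, 3), (6, 7)) = 13.6015

Closest pair: (-10, 5) and (-7, 3) with distance 3.6056

The closest pair is (-10, 5) and (-7, 3) with Euclidean distance 3.6056. For 5 points, brute-force pairwise comparison is shown above. For large n, the divide-and-conquer algorithm (sort by x, recurse on halves, check the dividing strip) achieves O(n log n).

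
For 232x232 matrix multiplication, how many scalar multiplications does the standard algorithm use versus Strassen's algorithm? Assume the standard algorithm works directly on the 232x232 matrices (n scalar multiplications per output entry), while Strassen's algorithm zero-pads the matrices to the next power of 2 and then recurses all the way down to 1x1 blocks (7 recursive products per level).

Matrix multiplication for 232x232 matrices:

Strassen's algorithm requires power-of-2 dimensions. Pad 232x232 to 256x256 (next power of 2).

Standard algorithm: 232^3 = 12487168 multiplications
Strassen's algorithm: 7^(log2(256)) = 7^8 = 5764801 multiplications
Savings: 12487168 - 5764801 = 6722367 multiplications

Standard: 12487168 multiplications (232^3). Strassen: 5764801 multiplications (7^8, after padding to 256x256). Strassen reduces 8 recursive multiplications to 7 at each level.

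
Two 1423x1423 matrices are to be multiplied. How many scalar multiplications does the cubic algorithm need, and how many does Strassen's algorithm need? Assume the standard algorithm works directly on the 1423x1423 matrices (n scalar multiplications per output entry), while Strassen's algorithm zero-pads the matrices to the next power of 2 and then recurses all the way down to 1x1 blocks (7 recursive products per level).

Matrix multiplication for 1423x1423 matrices:

Strassen's algorithm requires power-of-2 dimensions. Pad 1423x1423 to 2048x2048 (next power of 2).

Standard algorithm: 1423^3 = 2881473967 multiplications
Strassen's algorithm: 7^(log2(2048)) = 7^11 = 1977326743 multiplications
Savings: 2881473967 - 1977326743 = 904147224 multiplications

Standard: 2881473967 multiplications (1423^3). Strassen: 1977326743 multiplications (7^11, after padding to 2048x2048). Strassen reduces 8 recursive multiplications to 7 at each level.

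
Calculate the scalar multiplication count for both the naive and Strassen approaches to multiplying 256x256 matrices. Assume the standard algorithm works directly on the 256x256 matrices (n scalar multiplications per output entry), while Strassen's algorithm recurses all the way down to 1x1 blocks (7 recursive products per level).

Matrix multiplication for 256x256 matrices:

Standard algorithm: 256^3 = 16777216 multiplications
Strassen's algorithm: 7^(log2(256)) = 7^8 = 5764801 multiplications
Savings: 16777216 - 5764801 = 11012415 multiplications

Standard: 16777216 multiplications (256^3). Strassen: 5764801 multiplications (7^8). Strassen reduces 8 recursive multiplications to 7 at each level.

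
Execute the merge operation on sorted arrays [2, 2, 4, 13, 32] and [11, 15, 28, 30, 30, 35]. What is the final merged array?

Merging process:

Compare 2 vs 11: take 2 from left. Merged: [2]
Compare 2 vs 11: take 2 from left. Merged: [2, 2]
Compare 4 vs 11: take 4 from left. Merged: [2, 2, 4]
Compare 13 vs 11: take 11 from right. Merged: [2, 2, 4, 11]
Compare 13 vs 15: take 13 from left. Merged: [2, 2, 4, 11, 13]
Compare 32 vs 15: take 15 from right. Merged: [2, 2, 4, 11, 13, 15]
Compare 32 vs 28: take 28 from right. Merged: [2, 2, 4, 11, 13, 15, 28]
Compare 32 vs 30: take 30 from right. Merged: [2, 2, 4, 11, 13, 15, 28, 30]
Compare 32 vs 30: take 30 from right. Merged: [2, 2, 4, 11, 13, 15, 28, 30, 30]
Compare 32 vs 35: take 32 from left. Merged: [2, 2, 4, 11, 13, 15, 28, 30, 30, 32]
Append remaining from right: [35]. Merged: [2, 2, 4, 11, 13, 15, 28, 30, 30, 32, 35]

Final merged array: [2, 2, 4, 11, 13, 15, 28, 30, 30, 32, 35]
Total comparisons: 10

The merged array is [2, 2, 4, 11, 13, 15, 28, 30, 30, 32, 35], requiring 10 comparisons. The merge step runs in O(n) time where n is the total number of elements.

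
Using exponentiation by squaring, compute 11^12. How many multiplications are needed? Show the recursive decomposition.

Computing 11^12 by squaring (build up from 11^1; each line after the first costs one multiplication):

11^1 = 11
11^2 = (11^1)^2 = 11^2 = 121
11^3 = 11 * 11^2 = 11 * 121 = 1331
11^6 = (11^3)^2 = 1331^2 = 1771561
11^12 = (11^6)^2 = 1771561^2 = 3138428376721

Result: 3138428376721
Multiplications needed: 4 (4 lines after 11^1)

11^12 = 3138428376721. Using exponentiation by squaring, this requires 4 multiplications. The key idea: if the exponent is even, square the half-power; if odd, multiply by the base once.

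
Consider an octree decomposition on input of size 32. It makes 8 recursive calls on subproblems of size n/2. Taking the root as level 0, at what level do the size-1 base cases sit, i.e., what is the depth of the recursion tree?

For divide and conquer with division factor 2:

Problem sizes at each level:
Level 0: 32
Level 1: 16
Level 2: 8
Level 3: 4
Level 4: 2
Level 5: 1

The root is level 0 and the size-1 base case is level 5 (the tree spans levels 0 through 5, i.e. 6 levels counting the root), so the depth is the number of divisions: log_2(32) = 5

The recursion tree depth is log_2(32) = 5. At each level, the problem size is divided by 2, so it takes 5 divisions to reduce to a base case of size 1. The algorithm makes 8 recursive calls at each level.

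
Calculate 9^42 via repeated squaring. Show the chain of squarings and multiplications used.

Computing 9^42 by squaring (build up from 9^1; each line after the first costs one multiplication):

9^1 = 9
9^2 = (9^1)^2 = 9^2 = 81
9^4 = (9^2)^2 = 81^2 = 6561
9^5 = 9 * 9^4 = 9 * 6561 = 59049
9^10 = (9^5)^2 = 59049^2 = 3486784401
9^20 = (9^10)^2 = 3486784401^2 = 12157665459056928801
9^21 = 9 * 9^20 = 9 * 12157665459056928801 = 109418989131512359209
9^42 = (9^21)^2 = 109418989131512359209^2 = 11972515182562019788602740026717047105681

Result: 11972515182562019788602740026717047105681
Multiplications needed: 7 (7 lines after 9^1)

9^42 = 11972515182562019788602740026717047105681. Using exponentiation by squaring, this requires 7 multiplications. The key idea: if the exponent is even, square the half-power; if odd, multiply by the base once.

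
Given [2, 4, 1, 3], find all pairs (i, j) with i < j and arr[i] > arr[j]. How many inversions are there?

Finding inversions in [2, 4, 1, 3]:

(0, 2): arr[0]=2 > arr[2]=1
(1, 2): arr[1]=4 > arr[2]=1
(1, 3): arr[1]=4 > arr[3]=3

Total inversions: 3

The array has 3 inversion(s): (0,2), (1,2), (1,3). Each pair (i,j) satisfies i < j and arr[i] > arr[j].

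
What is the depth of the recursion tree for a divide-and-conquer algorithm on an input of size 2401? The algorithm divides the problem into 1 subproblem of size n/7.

For divide and conquer with division factor 7:

Problem sizes at each level:
Level 0: 2401
Level 1: 343
Level 2: 49
Level 3: 7
Level 4: 1

The root is level 0 and the size-1 base case is level 4 (the tree spans levels 0 through 4, i.e. 5 levels counting the root), so the depth is the number of divisions: log_7(2401) = 4

The recursion tree depth is log_7(2401) = 4. At each level, the problem size is divided by 7, so it takes 4 divisions to reduce to a base case of size 1. The algorithm makes 1 recursive call at each level.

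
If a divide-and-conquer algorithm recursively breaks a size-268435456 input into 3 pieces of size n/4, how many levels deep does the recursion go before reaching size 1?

For divide and conquer with division factor 4:

Problem sizes at each level:
Level 0: 268435456
Level 1: 67108864
Level 2: 16777216
Level 3: 4194304
Level 4: 1048576
Level 5: 262144
Level 6: 65536
Level 7: 16384
Level 8: 4096
Level 9: 1024
Level 10: 256
Level 11: 64
Level 12: 16
Level 13: 4
Level 14: 1

The root is level 0 and the size-1 base case is level 14 (the tree spans levels 0 through 14, i.e. 15 levels counting the root), so the depth is the number of divisions: log_4(268435456) = 14

The recursion tree depth is log_4(268435456) = 14. At each level, the problem size is divided by 4, so it takes 14 divisions to reduce to a base case of size 1. The algorithm makes 3 recursive calls at each level.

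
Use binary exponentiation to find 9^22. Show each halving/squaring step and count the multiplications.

Computing 9^22 by squaring (build up from 9^1; each line after the first costs one multiplication):

9^1 = 9
9^2 = (9^1)^2 = 9^2 = 81
9^4 = (9^2)^2 = 81^2 = 6561
9^5 = 9 * 9^4 = 9 * 6561 = 59049
9^10 = (9^5)^2 = 59049^2 = 3486784401
9^11 = 9 * 9^10 = 9 * 3486784401 = 31381059609
9^22 = (9^11)^2 = 31381059609^2 = 984770902183611232881

Result: 984770902183611232881
Multiplications needed: 6 (6 lines after 9^1)

9^22 = 984770902183611232881. Using exponentiation by squaring, this requires 6 multiplications. The key idea: if the exponent is even, square the half-power; if odd, multiply by the base once.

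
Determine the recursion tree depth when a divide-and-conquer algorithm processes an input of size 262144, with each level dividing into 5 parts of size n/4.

For divide and conquer with division factor 4:

Problem sizes at each level:
Level 0: 262144
Level 1: 65536
Level 2: 16384
Level 3: 4096
Level 4: 1024
Level 5: 256
Level 6: 64
Level 7: 16
Level 8: 4
Level 9: 1

The root is level 0 and the size-1 base case is level 9 (the tree spans levels 0 through 9, i.e. 10 levels counting the root), so the depth is the number of divisions: log_4(262144) = 9

The recursion tree depth is log_4(262144) = 9. At each level, the problem size is divided by 4, so it takes 9 divisions to reduce to a base case of size 1. The algorithm makes 5 recursive calls at each level.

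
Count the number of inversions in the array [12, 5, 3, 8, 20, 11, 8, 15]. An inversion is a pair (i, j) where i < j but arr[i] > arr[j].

Finding inversions in [12, 5, 3, 8, 20, 11, 8, 15]:

(0, 1): arr[0]=12 > arr[1]=5
(0, 2): arr[0]=12 > arr[2]=3
(0, 3): arr[0]=12 > arr[3]=8
(0, 5): arr[0]=12 > arr[5]=11
(0, 6): arr[0]=12 > arr[6]=8
(1, 2): arr[1]=5 > arr[2]=3
(4, 5): arr[4]=20 > arr[5]=11
(4, 6): arr[4]=20 > arr[6]=8
(4, 7): arr[4]=20 > arr[7]=15
(5, 6): arr[5]=11 > arr[6]=8

Total inversions: 10

The array has 10 inversion(s): (0,1), (0,2), (0,3), (0,5), (0,6), (1,2), (4,5), (4,6), (4,7), (5,6). Each pair (i,j) satisfies i < j and arr[i] > arr[j].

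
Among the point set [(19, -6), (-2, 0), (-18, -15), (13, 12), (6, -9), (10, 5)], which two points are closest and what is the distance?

Computing all pairwise distances among 6 points:

d((19, -6), (-2, 0)) = 21.8403
d((19, -6), (-18, -15)) = 38.0789
d((19, -6), (13, 12)) = 18.9737
d((19, -6), (6, -9)) = 13.3417
d((19, -6), (10, 5)) = 14.2127
d((-2, 0), (-18, -15)) = 21.9317
d((-2, 0), (13, 12)) = 19.2094
d((-2, 0), (6, -9)) = 12.0416
d((-2, 0), (10, 5)) = 13.0
d((-18, -15), (13, 12)) = 41.1096
d((-18, -15), (6, -9)) = 24.7386
d((-18, -15), (10, 5)) = 34.4093
d((13, 12), (6, -9)) = 22.1359
d((13, 12), (10, 5)) = 7.6158 <-- minimum
d((6, -9), (10, 5)) = 14.5602

Closest pair: (13, 12) and (10, 5) with distance 7.6158

The closest pair is (13, 12) and (10, 5) with Euclidean distance 7.6158. For 6 points, brute-force pairwise comparison is shown above. For large n, the divide-and-conquer algorithm (sort by x, recurse on halves, check the dividing strip) achieves O(n log n).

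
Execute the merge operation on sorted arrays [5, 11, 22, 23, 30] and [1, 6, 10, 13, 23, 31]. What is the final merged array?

Merging process:

Compare 5 vs 1: take 1 from right. Merged: [1]
Compare 5 vs 6: take 5 from left. Merged: [1, 5]
Compare 11 vs 6: take 6 from right. Merged: [1, 5, 6]
Compare 11 vs 10: take 10 from right. Merged: [1, 5, 6, 10]
Compare 11 vs 13: take 11 from left. Merged: [1, 5, 6, 10, 11]
Compare 22 vs 13: take 13 from right. Merged: [1, 5, 6, 10, 11, 13]
Compare 22 vs 23: take 22 from left. Merged: [1, 5, 6, 10, 11, 13, 22]
Compare 23 vs 23: take 23 from left. Merged: [1, 5, 6, 10, 11, 13, 22, 23]
Compare 30 vs 23: take 23 from right. Merged: [1, 5, 6, 10, 11, 13, 22, 23, 23]
Compare 30 vs 31: take 30 from left. Merged: [1, 5, 6, 10, 11, 13, 22, 23, 23, 30]
Append remaining from right: [31]. Merged: [1, 5, 6, 10, 11, 13, 22, 23, 23, 30, 31]

Final merged array: [1, 5, 6, 10, 11, 13, 22, 23, 23, 30, 31]
Total comparisons: 10

The merged array is [1, 5, 6, 10, 11, 13, 22, 23, 23, 30, 31], requiring 10 comparisons. The merge step runs in O(n) time where n is the total number of elements.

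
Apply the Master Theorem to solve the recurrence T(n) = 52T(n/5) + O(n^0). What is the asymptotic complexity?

Master Theorem for T(n) = 52T(n/5) + O(n^0):

a = 52, b = 5, c = 0
log_b(a) = log_5(52) = 2.4550

Case 1: c = 0 < log_5(52) = 2.4550
T(n) = O(n^(log_5 52))

For T(n) = 52T(n/5) + O(n^0): log_5(52) = 2.4550. This is Case 1 of the Master Theorem (c < log_b(a), work dominated by leaves), giving O(n^(log_5 52)).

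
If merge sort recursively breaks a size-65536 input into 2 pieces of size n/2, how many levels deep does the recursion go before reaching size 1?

For divide and conquer with division factor 2:

Problem sizes at each level:
Level 0: 65536
Level 1: 32768
Level 2: 16384
Level 3: 8192
Level 4: 4096
Level 5: 2048
Level 6: 1024
Level 7: 512
Level 8: 256
Level 9: 128
Level 10: 64
Level 11: 32
Level 12: 16
Level 13: 8
Level 14: 4
Level 15: 2
Level 16: 1

The root is level 0 and the size-1 base case is level 16 (the tree spans levels 0 through 16, i.e. 17 levels counting the root), so the depth is the number of divisions: log_2(65536) = 16

The recursion tree depth is log_2(65536) = 16. At each level, the problem size is divided by 2, so it takes 16 divisions to reduce to a base case of size 1. The algorithm makes 2 recursive calls at each level.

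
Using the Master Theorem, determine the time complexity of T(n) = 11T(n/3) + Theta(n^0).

Master Theorem for T(n) = 11T(n/3) + O(n^0):

a = 11, b = 3, c = 0
log_b(a) = log_3(11) = 2.1827

Case 1: c = 0 < log_3(11) = 2.1827
T(n) = O(n^(log_3 11))

For T(n) = 11T(n/3) + O(n^0): log_3(11) = 2.1827. This is Case 1 of the Master Theorem (c < log_b(a), work dominated by leaves), giving O(n^(log_3 11)).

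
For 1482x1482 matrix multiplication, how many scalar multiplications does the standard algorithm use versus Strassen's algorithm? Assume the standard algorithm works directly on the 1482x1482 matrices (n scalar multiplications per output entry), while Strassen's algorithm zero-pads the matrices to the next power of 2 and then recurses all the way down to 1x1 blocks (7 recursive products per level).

Matrix multiplication for 1482x1482 matrices:

Strassen's algorithm requires power-of-2 dimensions. Pad 1482x1482 to 2048x2048 (next power of 2).

Standard algorithm: 1482^3 = 3254952168 multiplications
Strassen's algorithm: 7^(log2(2048)) = 7^11 = 1977326743 multiplications
Savings: 3254952168 - 1977326743 = 1277625425 multiplications

Standard: 3254952168 multiplications (1482^3). Strassen: 1977326743 multiplications (7^11, after padding to 2048x2048). Strassen reduces 8 recursive multiplications to 7 at each level.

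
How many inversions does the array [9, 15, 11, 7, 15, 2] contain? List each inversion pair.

Finding inversions in [9, 15, 11, 7, 15, 2]:

(0, 3): arr[0]=9 > arr[3]=7
(0, 5): arr[0]=9 > arr[5]=2
(1, 2): arr[1]=15 > arr[2]=11
(1, 3): arr[1]=15 > arr[3]=7
(1, 5): arr[1]=15 > arr[5]=2
(2, 3): arr[2]=11 > arr[3]=7
(2, 5): arr[2]=11 > arr[5]=2
(3, 5): arr[3]=7 > arr[5]=2
(4, 5): arr[4]=15 > arr[5]=2

Total inversions: 9

The array has 9 inversion(s): (0,3), (0,5), (1,2), (1,3), (1,5), (2,3), (2,5), (3,5), (4,5). Each pair (i,j) satisfies i < j and arr[i] > arr[j].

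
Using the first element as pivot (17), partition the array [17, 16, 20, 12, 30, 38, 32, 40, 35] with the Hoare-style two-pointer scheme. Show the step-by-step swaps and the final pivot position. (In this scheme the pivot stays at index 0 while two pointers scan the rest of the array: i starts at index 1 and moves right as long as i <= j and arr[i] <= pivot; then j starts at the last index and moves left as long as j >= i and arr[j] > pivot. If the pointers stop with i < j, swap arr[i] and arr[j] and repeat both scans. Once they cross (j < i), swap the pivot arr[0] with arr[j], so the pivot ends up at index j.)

Hoare-style two-pointer partition with pivot = 17:

Initial array: [17, 16, 20, 12, 30, 38, 32, 40, 35]

Pointers start at i = 1, j = 8.
i stops at index 2 (arr[2]=20 > 17), j stops at index 3 (arr[3]=12 <= 17): swap arr[2] and arr[3], array becomes [17, 16, 12, 20, 30, 38, 32, 40, 35]
i ends at 3, j ends at 2: the pointers have crossed (j < i), so scanning stops.

Swap pivot arr[0] with arr[2] to place pivot at position 2: [12, 16, 17, 20, 30, 38, 32, 40, 35]
Pivot position: 2

After partitioning with pivot 17, the array becomes [12, 16, 17, 20, 30, 38, 32, 40, 35]. The pivot is placed at index 2. All elements to the left of the pivot are <= 17, and all elements to the right are > 17.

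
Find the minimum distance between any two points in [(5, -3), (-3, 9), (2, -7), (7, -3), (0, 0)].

Computing all pairwise distances among 5 points:

d((5, -3), (-3, 9)) = 14.4222
d((5, -3), (2, -7)) = 5.0
d((5, -3), (7, -3)) = 2.0 <-- minimum
d((5, -3), (0, 0)) = 5.831
d((-3, 9), (2, -7)) = 16.7631
d((-3, 9), (7, -3)) = 15.6205
d((-3, 9), (0, 0)) = 9.4868
d((2, -7), (7, -3)) = 6.4031
d((2, -7), (0, 0)) = 7.2801
d((7, -3), (0, 0)) = 7.6158

Closest pair: (5, -3) and (7, -3) with distance 2.0

The closest pair is (5, -3) and (7, -3) with Euclidean distance 2.0. For 5 points, brute-force pairwise comparison is shown above. For large n, the divide-and-conquer algorithm (sort by x, recurse on halves, check the dividing strip) achieves O(n log n).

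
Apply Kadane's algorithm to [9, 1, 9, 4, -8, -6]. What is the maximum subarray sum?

Using Kadane's algorithm on [9, 1, 9, 4, -8, -6]:

Scanning through the array:
Position 1 (value 1): max_ending_here = 10, max_so_far = 10
Position 2 (value 9): max_ending_here = 19, max_so_far = 19
Position 3 (value 4): max_ending_here = 23, max_so_far = 23
Position 4 (value -8): max_ending_here = 15, max_so_far = 23
Position 5 (value -6): max_ending_here = 9, max_so_far = 23

Maximum subarray: [9, 1, 9, 4]
Maximum sum: 23

The maximum subarray is [9, 1, 9, 4] with sum 23. This subarray runs from index 0 to index 3.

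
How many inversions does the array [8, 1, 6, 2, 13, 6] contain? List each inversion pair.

Finding inversions in [8, 1, 6, 2, 13, 6]:

(0, 1): arr[0]=8 > arr[1]=1
(0, 2): arr[0]=8 > arr[2]=6
(0, 3): arr[0]=8 > arr[3]=2
(0, 5): arr[0]=8 > arr[5]=6
(2, 3): arr[2]=6 > arr[3]=2
(4, 5): arr[4]=13 > arr[5]=6

Total inversions: 6

The array has 6 inversion(s): (0,1), (0,2), (0,3), (0,5), (2,3), (4,5). Each pair (i,j) satisfies i < j and arr[i] > arr[j].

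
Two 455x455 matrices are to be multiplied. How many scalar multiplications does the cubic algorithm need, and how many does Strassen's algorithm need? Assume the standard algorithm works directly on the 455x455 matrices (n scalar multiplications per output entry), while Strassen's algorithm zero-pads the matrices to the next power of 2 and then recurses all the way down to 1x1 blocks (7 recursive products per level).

Matrix multiplication for 455x455 matrices:

Strassen's algorithm requires power-of-2 dimensions. Pad 455x455 to 512x512 (next power of 2).

Standard algorithm: 455^3 = 94196375 multiplications
Strassen's algorithm: 7^(log2(512)) = 7^9 = 40353607 multiplications
Savings: 94196375 - 40353607 = 53842768 multiplications

Standard: 94196375 multiplications (455^3). Strassen: 40353607 multiplications (7^9, after padding to 512x512). Strassen reduces 8 recursive multiplications to 7 at each level.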